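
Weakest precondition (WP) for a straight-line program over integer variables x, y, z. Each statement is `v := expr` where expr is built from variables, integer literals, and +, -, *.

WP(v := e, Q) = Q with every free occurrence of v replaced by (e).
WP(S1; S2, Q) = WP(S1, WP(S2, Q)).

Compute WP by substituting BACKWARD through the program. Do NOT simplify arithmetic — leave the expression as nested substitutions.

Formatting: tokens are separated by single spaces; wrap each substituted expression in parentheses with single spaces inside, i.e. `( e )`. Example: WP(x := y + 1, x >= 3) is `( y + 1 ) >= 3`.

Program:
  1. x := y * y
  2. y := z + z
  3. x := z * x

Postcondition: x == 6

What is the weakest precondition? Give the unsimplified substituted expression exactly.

post: x == 6
stmt 3: x := z * x  -- replace 1 occurrence(s) of x with (z * x)
  => ( z * x ) == 6
stmt 2: y := z + z  -- replace 0 occurrence(s) of y with (z + z)
  => ( z * x ) == 6
stmt 1: x := y * y  -- replace 1 occurrence(s) of x with (y * y)
  => ( z * ( y * y ) ) == 6

Answer: ( z * ( y * y ) ) == 6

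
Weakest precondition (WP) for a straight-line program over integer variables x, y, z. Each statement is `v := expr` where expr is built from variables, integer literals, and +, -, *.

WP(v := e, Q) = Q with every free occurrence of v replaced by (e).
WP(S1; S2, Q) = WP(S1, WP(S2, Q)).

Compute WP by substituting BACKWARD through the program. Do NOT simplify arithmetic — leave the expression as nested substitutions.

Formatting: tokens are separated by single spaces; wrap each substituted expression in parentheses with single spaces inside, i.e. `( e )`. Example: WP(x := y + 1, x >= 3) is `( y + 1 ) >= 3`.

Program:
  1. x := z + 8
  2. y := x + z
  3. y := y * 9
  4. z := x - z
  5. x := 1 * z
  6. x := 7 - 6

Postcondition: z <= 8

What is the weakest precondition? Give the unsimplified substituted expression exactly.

Answer: ( ( z + 8 ) - z ) <= 8

Derivation:
post: z <= 8
stmt 6: x := 7 - 6  -- replace 0 occurrence(s) of x with (7 - 6)
  => z <= 8
stmt 5: x := 1 * z  -- replace 0 occurrence(s) of x with (1 * z)
  => z <= 8
stmt 4: z := x - z  -- replace 1 occurrence(s) of z with (x - z)
  => ( x - z ) <= 8
stmt 3: y := y * 9  -- replace 0 occurrence(s) of y with (y * 9)
  => ( x - z ) <= 8
stmt 2: y := x + z  -- replace 0 occurrence(s) of y with (x + z)
  => ( x - z ) <= 8
stmt 1: x := z + 8  -- replace 1 occurrence(s) of x with (z + 8)
  => ( ( z + 8 ) - z ) <= 8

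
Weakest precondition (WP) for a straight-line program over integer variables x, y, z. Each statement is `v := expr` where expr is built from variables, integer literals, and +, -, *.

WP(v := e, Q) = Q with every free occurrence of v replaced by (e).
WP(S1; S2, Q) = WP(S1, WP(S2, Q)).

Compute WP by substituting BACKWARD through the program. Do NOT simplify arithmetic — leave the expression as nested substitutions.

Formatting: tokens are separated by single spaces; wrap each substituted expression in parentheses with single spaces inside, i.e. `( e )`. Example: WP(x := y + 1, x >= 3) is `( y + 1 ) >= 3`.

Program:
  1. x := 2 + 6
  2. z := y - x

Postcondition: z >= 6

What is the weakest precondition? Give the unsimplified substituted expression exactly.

Answer: ( y - ( 2 + 6 ) ) >= 6

Derivation:
post: z >= 6
stmt 2: z := y - x  -- replace 1 occurrence(s) of z with (y - x)
  => ( y - x ) >= 6
stmt 1: x := 2 + 6  -- replace 1 occurrence(s) of x with (2 + 6)
  => ( y - ( 2 + 6 ) ) >= 6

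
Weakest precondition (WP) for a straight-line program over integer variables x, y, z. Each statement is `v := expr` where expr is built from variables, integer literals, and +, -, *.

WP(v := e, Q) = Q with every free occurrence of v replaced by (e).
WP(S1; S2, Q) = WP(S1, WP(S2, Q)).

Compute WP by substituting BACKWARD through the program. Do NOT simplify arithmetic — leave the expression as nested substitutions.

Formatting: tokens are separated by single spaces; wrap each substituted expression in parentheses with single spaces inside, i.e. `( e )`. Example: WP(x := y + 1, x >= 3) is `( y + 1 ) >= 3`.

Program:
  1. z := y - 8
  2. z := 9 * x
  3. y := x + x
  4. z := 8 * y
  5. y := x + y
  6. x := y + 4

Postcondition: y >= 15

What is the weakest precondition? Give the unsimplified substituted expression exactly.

Answer: ( x + ( x + x ) ) >= 15

Derivation:
post: y >= 15
stmt 6: x := y + 4  -- replace 0 occurrence(s) of x with (y + 4)
  => y >= 15
stmt 5: y := x + y  -- replace 1 occurrence(s) of y with (x + y)
  => ( x + y ) >= 15
stmt 4: z := 8 * y  -- replace 0 occurrence(s) of z with (8 * y)
  => ( x + y ) >= 15
stmt 3: y := x + x  -- replace 1 occurrence(s) of y with (x + x)
  => ( x + ( x + x ) ) >= 15
stmt 2: z := 9 * x  -- replace 0 occurrence(s) of z with (9 * x)
  => ( x + ( x + x ) ) >= 15
stmt 1: z := y - 8  -- replace 0 occurrence(s) of z with (y - 8)
  => ( x + ( x + x ) ) >= 15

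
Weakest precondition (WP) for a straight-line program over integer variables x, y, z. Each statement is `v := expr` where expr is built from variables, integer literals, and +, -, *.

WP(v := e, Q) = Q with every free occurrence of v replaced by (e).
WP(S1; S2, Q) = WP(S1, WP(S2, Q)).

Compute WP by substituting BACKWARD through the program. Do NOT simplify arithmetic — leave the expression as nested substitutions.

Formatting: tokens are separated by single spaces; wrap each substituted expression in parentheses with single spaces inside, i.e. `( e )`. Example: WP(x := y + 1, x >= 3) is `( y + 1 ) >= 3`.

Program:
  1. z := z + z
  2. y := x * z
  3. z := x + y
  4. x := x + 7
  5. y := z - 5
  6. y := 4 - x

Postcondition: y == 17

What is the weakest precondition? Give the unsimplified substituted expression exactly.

Answer: ( 4 - ( x + 7 ) ) == 17

Derivation:
post: y == 17
stmt 6: y := 4 - x  -- replace 1 occurrence(s) of y with (4 - x)
  => ( 4 - x ) == 17
stmt 5: y := z - 5  -- replace 0 occurrence(s) of y with (z - 5)
  => ( 4 - x ) == 17
stmt 4: x := x + 7  -- replace 1 occurrence(s) of x with (x + 7)
  => ( 4 - ( x + 7 ) ) == 17
stmt 3: z := x + y  -- replace 0 occurrence(s) of z with (x + y)
  => ( 4 - ( x + 7 ) ) == 17
stmt 2: y := x * z  -- replace 0 occurrence(s) of y with (x * z)
  => ( 4 - ( x + 7 ) ) == 17
stmt 1: z := z + z  -- replace 0 occurrence(s) of z with (z + z)
  => ( 4 - ( x + 7 ) ) == 17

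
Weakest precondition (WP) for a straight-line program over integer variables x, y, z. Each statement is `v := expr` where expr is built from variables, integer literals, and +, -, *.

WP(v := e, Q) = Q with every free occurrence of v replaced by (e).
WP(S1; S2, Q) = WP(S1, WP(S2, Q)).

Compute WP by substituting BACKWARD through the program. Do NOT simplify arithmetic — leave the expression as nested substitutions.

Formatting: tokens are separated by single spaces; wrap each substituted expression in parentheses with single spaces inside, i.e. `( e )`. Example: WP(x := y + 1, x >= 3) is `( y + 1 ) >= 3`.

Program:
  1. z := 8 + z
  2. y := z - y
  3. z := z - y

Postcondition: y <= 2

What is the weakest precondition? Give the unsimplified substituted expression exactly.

post: y <= 2
stmt 3: z := z - y  -- replace 0 occurrence(s) of z with (z - y)
  => y <= 2
stmt 2: y := z - y  -- replace 1 occurrence(s) of y with (z - y)
  => ( z - y ) <= 2
stmt 1: z := 8 + z  -- replace 1 occurrence(s) of z with (8 + z)
  => ( ( 8 + z ) - y ) <= 2

Answer: ( ( 8 + z ) - y ) <= 2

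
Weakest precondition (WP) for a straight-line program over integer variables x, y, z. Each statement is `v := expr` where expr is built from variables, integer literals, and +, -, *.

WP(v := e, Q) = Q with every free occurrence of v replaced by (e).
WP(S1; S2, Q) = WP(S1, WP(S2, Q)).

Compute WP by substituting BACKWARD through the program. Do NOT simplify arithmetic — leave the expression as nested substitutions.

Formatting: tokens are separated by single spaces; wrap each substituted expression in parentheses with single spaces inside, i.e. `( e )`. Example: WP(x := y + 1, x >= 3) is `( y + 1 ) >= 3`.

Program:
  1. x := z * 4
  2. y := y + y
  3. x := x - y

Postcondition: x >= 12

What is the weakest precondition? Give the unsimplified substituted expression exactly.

post: x >= 12
stmt 3: x := x - y  -- replace 1 occurrence(s) of x with (x - y)
  => ( x - y ) >= 12
stmt 2: y := y + y  -- replace 1 occurrence(s) of y with (y + y)
  => ( x - ( y + y ) ) >= 12
stmt 1: x := z * 4  -- replace 1 occurrence(s) of x with (z * 4)
  => ( ( z * 4 ) - ( y + y ) ) >= 12

Answer: ( ( z * 4 ) - ( y + y ) ) >= 12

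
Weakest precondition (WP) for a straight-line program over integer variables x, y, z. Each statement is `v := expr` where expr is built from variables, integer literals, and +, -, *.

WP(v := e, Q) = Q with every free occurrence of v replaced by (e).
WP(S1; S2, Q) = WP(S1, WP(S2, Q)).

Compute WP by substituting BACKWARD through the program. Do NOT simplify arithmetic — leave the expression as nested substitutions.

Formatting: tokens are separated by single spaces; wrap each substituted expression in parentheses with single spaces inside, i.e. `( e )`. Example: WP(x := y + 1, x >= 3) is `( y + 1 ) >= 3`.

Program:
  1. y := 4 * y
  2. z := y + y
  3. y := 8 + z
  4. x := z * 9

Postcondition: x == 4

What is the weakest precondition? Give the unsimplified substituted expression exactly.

Answer: ( ( ( 4 * y ) + ( 4 * y ) ) * 9 ) == 4

Derivation:
post: x == 4
stmt 4: x := z * 9  -- replace 1 occurrence(s) of x with (z * 9)
  => ( z * 9 ) == 4
stmt 3: y := 8 + z  -- replace 0 occurrence(s) of y with (8 + z)
  => ( z * 9 ) == 4
stmt 2: z := y + y  -- replace 1 occurrence(s) of z with (y + y)
  => ( ( y + y ) * 9 ) == 4
stmt 1: y := 4 * y  -- replace 2 occurrence(s) of y with (4 * y)
  => ( ( ( 4 * y ) + ( 4 * y ) ) * 9 ) == 4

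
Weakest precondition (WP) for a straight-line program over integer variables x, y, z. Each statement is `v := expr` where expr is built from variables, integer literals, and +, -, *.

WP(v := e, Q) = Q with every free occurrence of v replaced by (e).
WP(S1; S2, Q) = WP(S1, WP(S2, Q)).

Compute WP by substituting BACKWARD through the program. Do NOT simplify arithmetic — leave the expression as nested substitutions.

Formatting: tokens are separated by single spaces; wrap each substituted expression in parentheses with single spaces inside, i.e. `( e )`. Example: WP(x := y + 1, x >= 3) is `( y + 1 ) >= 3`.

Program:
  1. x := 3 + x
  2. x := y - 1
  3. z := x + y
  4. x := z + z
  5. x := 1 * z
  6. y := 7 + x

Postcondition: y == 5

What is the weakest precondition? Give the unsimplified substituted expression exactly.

Answer: ( 7 + ( 1 * ( ( y - 1 ) + y ) ) ) == 5

Derivation:
post: y == 5
stmt 6: y := 7 + x  -- replace 1 occurrence(s) of y with (7 + x)
  => ( 7 + x ) == 5
stmt 5: x := 1 * z  -- replace 1 occurrence(s) of x with (1 * z)
  => ( 7 + ( 1 * z ) ) == 5
stmt 4: x := z + z  -- replace 0 occurrence(s) of x with (z + z)
  => ( 7 + ( 1 * z ) ) == 5
stmt 3: z := x + y  -- replace 1 occurrence(s) of z with (x + y)
  => ( 7 + ( 1 * ( x + y ) ) ) == 5
stmt 2: x := y - 1  -- replace 1 occurrence(s) of x with (y - 1)
  => ( 7 + ( 1 * ( ( y - 1 ) + y ) ) ) == 5
stmt 1: x := 3 + x  -- replace 0 occurrence(s) of x with (3 + x)
  => ( 7 + ( 1 * ( ( y - 1 ) + y ) ) ) == 5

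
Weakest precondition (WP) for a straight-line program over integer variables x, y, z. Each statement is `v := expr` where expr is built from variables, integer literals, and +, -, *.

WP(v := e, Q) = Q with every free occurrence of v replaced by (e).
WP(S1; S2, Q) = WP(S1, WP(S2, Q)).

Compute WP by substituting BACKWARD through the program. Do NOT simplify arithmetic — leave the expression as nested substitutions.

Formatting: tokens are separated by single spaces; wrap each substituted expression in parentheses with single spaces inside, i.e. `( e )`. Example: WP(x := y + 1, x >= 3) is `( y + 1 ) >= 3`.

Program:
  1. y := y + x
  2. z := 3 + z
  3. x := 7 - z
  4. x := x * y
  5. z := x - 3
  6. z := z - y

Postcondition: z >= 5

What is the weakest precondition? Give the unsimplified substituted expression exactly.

post: z >= 5
stmt 6: z := z - y  -- replace 1 occurrence(s) of z with (z - y)
  => ( z - y ) >= 5
stmt 5: z := x - 3  -- replace 1 occurrence(s) of z with (x - 3)
  => ( ( x - 3 ) - y ) >= 5
stmt 4: x := x * y  -- replace 1 occurrence(s) of x with (x * y)
  => ( ( ( x * y ) - 3 ) - y ) >= 5
stmt 3: x := 7 - z  -- replace 1 occurrence(s) of x with (7 - z)
  => ( ( ( ( 7 - z ) * y ) - 3 ) - y ) >= 5
stmt 2: z := 3 + z  -- replace 1 occurrence(s) of z with (3 + z)
  => ( ( ( ( 7 - ( 3 + z ) ) * y ) - 3 ) - y ) >= 5
stmt 1: y := y + x  -- replace 2 occurrence(s) of y with (y + x)
  => ( ( ( ( 7 - ( 3 + z ) ) * ( y + x ) ) - 3 ) - ( y + x ) ) >= 5

Answer: ( ( ( ( 7 - ( 3 + z ) ) * ( y + x ) ) - 3 ) - ( y + x ) ) >= 5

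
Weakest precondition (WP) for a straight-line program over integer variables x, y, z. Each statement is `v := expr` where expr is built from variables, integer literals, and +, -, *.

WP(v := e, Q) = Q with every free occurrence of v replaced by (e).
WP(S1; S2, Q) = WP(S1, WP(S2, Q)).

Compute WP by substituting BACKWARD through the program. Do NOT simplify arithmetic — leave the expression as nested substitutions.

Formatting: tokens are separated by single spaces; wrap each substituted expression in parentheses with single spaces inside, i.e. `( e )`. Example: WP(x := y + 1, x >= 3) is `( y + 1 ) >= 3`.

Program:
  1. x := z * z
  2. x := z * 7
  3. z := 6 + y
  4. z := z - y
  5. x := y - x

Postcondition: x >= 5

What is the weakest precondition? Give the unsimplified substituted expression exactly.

Answer: ( y - ( z * 7 ) ) >= 5

Derivation:
post: x >= 5
stmt 5: x := y - x  -- replace 1 occurrence(s) of x with (y - x)
  => ( y - x ) >= 5
stmt 4: z := z - y  -- replace 0 occurrence(s) of z with (z - y)
  => ( y - x ) >= 5
stmt 3: z := 6 + y  -- replace 0 occurrence(s) of z with (6 + y)
  => ( y - x ) >= 5
stmt 2: x := z * 7  -- replace 1 occurrence(s) of x with (z * 7)
  => ( y - ( z * 7 ) ) >= 5
stmt 1: x := z * z  -- replace 0 occurrence(s) of x with (z * z)
  => ( y - ( z * 7 ) ) >= 5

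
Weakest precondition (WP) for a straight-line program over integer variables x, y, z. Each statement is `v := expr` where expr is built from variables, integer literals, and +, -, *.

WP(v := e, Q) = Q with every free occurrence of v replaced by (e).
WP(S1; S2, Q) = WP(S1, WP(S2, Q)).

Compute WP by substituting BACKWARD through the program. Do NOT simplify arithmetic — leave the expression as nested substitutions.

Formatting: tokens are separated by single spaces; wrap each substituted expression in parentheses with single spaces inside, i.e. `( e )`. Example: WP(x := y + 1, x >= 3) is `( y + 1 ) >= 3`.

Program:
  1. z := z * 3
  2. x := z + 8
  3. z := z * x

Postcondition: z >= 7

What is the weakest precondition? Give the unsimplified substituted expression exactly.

Answer: ( ( z * 3 ) * ( ( z * 3 ) + 8 ) ) >= 7

Derivation:
post: z >= 7
stmt 3: z := z * x  -- replace 1 occurrence(s) of z with (z * x)
  => ( z * x ) >= 7
stmt 2: x := z + 8  -- replace 1 occurrence(s) of x with (z + 8)
  => ( z * ( z + 8 ) ) >= 7
stmt 1: z := z * 3  -- replace 2 occurrence(s) of z with (z * 3)
  => ( ( z * 3 ) * ( ( z * 3 ) + 8 ) ) >= 7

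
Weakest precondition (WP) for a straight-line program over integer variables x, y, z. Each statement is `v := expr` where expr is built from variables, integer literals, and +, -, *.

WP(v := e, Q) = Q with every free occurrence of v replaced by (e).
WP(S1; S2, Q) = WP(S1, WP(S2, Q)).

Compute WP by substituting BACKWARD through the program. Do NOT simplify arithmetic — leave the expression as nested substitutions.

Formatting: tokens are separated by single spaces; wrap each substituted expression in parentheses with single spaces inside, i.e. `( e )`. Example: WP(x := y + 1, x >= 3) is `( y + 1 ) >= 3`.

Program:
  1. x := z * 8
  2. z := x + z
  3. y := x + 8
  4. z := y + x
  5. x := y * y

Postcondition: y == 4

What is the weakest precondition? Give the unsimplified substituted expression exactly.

Answer: ( ( z * 8 ) + 8 ) == 4

Derivation:
post: y == 4
stmt 5: x := y * y  -- replace 0 occurrence(s) of x with (y * y)
  => y == 4
stmt 4: z := y + x  -- replace 0 occurrence(s) of z with (y + x)
  => y == 4
stmt 3: y := x + 8  -- replace 1 occurrence(s) of y with (x + 8)
  => ( x + 8 ) == 4
stmt 2: z := x + z  -- replace 0 occurrence(s) of z with (x + z)
  => ( x + 8 ) == 4
stmt 1: x := z * 8  -- replace 1 occurrence(s) of x with (z * 8)
  => ( ( z * 8 ) + 8 ) == 4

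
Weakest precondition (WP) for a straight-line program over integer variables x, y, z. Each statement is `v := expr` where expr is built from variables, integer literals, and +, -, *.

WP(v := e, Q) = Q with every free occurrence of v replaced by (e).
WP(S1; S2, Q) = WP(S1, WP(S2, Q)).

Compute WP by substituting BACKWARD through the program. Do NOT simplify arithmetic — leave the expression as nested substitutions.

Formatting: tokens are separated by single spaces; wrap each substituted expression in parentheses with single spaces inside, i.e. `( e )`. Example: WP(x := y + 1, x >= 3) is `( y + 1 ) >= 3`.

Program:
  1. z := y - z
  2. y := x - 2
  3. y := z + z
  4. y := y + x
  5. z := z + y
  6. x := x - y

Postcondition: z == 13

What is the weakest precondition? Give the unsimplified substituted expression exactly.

post: z == 13
stmt 6: x := x - y  -- replace 0 occurrence(s) of x with (x - y)
  => z == 13
stmt 5: z := z + y  -- replace 1 occurrence(s) of z with (z + y)
  => ( z + y ) == 13
stmt 4: y := y + x  -- replace 1 occurrence(s) of y with (y + x)
  => ( z + ( y + x ) ) == 13
stmt 3: y := z + z  -- replace 1 occurrence(s) of y with (z + z)
  => ( z + ( ( z + z ) + x ) ) == 13
stmt 2: y := x - 2  -- replace 0 occurrence(s) of y with (x - 2)
  => ( z + ( ( z + z ) + x ) ) == 13
stmt 1: z := y - z  -- replace 3 occurrence(s) of z with (y - z)
  => ( ( y - z ) + ( ( ( y - z ) + ( y - z ) ) + x ) ) == 13

Answer: ( ( y - z ) + ( ( ( y - z ) + ( y - z ) ) + x ) ) == 13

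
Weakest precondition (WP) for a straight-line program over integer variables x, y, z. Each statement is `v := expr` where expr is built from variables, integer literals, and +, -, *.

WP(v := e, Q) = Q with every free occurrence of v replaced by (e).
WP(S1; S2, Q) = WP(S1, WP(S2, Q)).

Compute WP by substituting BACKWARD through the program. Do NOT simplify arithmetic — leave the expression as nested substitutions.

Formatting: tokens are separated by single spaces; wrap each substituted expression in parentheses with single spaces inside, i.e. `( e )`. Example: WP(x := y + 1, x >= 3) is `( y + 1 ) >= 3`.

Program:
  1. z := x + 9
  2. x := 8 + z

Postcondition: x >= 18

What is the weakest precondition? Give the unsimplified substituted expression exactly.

Answer: ( 8 + ( x + 9 ) ) >= 18

Derivation:
post: x >= 18
stmt 2: x := 8 + z  -- replace 1 occurrence(s) of x with (8 + z)
  => ( 8 + z ) >= 18
stmt 1: z := x + 9  -- replace 1 occurrence(s) of z with (x + 9)
  => ( 8 + ( x + 9 ) ) >= 18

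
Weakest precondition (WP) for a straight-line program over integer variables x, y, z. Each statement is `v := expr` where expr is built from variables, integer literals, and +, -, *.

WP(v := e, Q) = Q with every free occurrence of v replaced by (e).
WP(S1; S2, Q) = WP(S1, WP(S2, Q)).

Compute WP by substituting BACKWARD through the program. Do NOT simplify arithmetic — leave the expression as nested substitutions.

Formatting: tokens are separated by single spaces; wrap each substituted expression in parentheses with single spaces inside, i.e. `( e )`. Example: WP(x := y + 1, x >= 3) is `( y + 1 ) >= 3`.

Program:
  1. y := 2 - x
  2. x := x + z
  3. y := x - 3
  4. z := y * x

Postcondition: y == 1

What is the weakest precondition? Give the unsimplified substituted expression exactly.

post: y == 1
stmt 4: z := y * x  -- replace 0 occurrence(s) of z with (y * x)
  => y == 1
stmt 3: y := x - 3  -- replace 1 occurrence(s) of y with (x - 3)
  => ( x - 3 ) == 1
stmt 2: x := x + z  -- replace 1 occurrence(s) of x with (x + z)
  => ( ( x + z ) - 3 ) == 1
stmt 1: y := 2 - x  -- replace 0 occurrence(s) of y with (2 - x)
  => ( ( x + z ) - 3 ) == 1

Answer: ( ( x + z ) - 3 ) == 1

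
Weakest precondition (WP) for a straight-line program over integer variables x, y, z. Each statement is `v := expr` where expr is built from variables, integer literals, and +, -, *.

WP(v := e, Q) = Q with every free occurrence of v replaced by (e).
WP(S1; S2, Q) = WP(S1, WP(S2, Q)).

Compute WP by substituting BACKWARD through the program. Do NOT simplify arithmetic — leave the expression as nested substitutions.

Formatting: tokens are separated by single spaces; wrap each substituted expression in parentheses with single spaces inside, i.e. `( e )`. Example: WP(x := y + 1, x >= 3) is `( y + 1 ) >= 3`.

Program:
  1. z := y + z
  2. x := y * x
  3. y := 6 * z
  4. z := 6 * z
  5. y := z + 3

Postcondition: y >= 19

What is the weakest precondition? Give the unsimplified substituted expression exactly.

Answer: ( ( 6 * ( y + z ) ) + 3 ) >= 19

Derivation:
post: y >= 19
stmt 5: y := z + 3  -- replace 1 occurrence(s) of y with (z + 3)
  => ( z + 3 ) >= 19
stmt 4: z := 6 * z  -- replace 1 occurrence(s) of z with (6 * z)
  => ( ( 6 * z ) + 3 ) >= 19
stmt 3: y := 6 * z  -- replace 0 occurrence(s) of y with (6 * z)
  => ( ( 6 * z ) + 3 ) >= 19
stmt 2: x := y * x  -- replace 0 occurrence(s) of x with (y * x)
  => ( ( 6 * z ) + 3 ) >= 19
stmt 1: z := y + z  -- replace 1 occurrence(s) of z with (y + z)
  => ( ( 6 * ( y + z ) ) + 3 ) >= 19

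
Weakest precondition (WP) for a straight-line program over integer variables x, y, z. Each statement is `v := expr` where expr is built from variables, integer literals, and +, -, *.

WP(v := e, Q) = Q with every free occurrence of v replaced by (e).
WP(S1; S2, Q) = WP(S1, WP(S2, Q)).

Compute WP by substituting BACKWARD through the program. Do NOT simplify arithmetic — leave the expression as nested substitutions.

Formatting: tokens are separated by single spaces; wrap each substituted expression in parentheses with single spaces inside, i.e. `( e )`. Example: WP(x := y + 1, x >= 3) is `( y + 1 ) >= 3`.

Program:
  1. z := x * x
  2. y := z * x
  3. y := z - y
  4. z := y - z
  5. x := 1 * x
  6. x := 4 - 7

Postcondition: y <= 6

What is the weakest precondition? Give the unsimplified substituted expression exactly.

Answer: ( ( x * x ) - ( ( x * x ) * x ) ) <= 6

Derivation:
post: y <= 6
stmt 6: x := 4 - 7  -- replace 0 occurrence(s) of x with (4 - 7)
  => y <= 6
stmt 5: x := 1 * x  -- replace 0 occurrence(s) of x with (1 * x)
  => y <= 6
stmt 4: z := y - z  -- replace 0 occurrence(s) of z with (y - z)
  => y <= 6
stmt 3: y := z - y  -- replace 1 occurrence(s) of y with (z - y)
  => ( z - y ) <= 6
stmt 2: y := z * x  -- replace 1 occurrence(s) of y with (z * x)
  => ( z - ( z * x ) ) <= 6
stmt 1: z := x * x  -- replace 2 occurrence(s) of z with (x * x)
  => ( ( x * x ) - ( ( x * x ) * x ) ) <= 6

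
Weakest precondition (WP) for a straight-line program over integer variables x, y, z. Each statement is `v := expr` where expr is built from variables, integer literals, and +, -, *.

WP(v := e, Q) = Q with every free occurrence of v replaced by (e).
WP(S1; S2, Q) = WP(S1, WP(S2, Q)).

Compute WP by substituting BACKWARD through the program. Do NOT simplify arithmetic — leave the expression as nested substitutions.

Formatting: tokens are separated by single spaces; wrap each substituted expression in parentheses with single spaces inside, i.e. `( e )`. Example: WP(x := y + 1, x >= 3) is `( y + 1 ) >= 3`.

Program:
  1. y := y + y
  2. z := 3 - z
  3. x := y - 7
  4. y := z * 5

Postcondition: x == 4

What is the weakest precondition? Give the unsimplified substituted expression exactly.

Answer: ( ( y + y ) - 7 ) == 4

Derivation:
post: x == 4
stmt 4: y := z * 5  -- replace 0 occurrence(s) of y with (z * 5)
  => x == 4
stmt 3: x := y - 7  -- replace 1 occurrence(s) of x with (y - 7)
  => ( y - 7 ) == 4
stmt 2: z := 3 - z  -- replace 0 occurrence(s) of z with (3 - z)
  => ( y - 7 ) == 4
stmt 1: y := y + y  -- replace 1 occurrence(s) of y with (y + y)
  => ( ( y + y ) - 7 ) == 4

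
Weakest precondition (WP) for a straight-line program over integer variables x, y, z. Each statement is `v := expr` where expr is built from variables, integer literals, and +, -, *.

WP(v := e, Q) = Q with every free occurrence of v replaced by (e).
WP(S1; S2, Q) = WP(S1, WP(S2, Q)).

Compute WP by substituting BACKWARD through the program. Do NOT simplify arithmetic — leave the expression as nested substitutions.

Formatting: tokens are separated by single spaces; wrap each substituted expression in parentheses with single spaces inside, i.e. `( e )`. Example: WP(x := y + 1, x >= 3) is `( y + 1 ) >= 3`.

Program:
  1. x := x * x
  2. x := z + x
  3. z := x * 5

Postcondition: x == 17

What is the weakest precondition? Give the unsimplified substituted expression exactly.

post: x == 17
stmt 3: z := x * 5  -- replace 0 occurrence(s) of z with (x * 5)
  => x == 17
stmt 2: x := z + x  -- replace 1 occurrence(s) of x with (z + x)
  => ( z + x ) == 17
stmt 1: x := x * x  -- replace 1 occurrence(s) of x with (x * x)
  => ( z + ( x * x ) ) == 17

Answer: ( z + ( x * x ) ) == 17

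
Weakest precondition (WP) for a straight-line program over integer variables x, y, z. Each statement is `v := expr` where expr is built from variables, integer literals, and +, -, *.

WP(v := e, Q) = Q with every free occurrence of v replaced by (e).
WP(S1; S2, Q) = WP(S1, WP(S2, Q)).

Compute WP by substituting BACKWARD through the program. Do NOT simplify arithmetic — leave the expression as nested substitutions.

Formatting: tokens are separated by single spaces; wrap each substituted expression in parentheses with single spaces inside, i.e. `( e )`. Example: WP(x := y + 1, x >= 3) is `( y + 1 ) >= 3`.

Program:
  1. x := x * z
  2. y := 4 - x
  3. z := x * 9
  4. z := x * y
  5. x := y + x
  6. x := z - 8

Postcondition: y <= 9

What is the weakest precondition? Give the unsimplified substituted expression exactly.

post: y <= 9
stmt 6: x := z - 8  -- replace 0 occurrence(s) of x with (z - 8)
  => y <= 9
stmt 5: x := y + x  -- replace 0 occurrence(s) of x with (y + x)
  => y <= 9
stmt 4: z := x * y  -- replace 0 occurrence(s) of z with (x * y)
  => y <= 9
stmt 3: z := x * 9  -- replace 0 occurrence(s) of z with (x * 9)
  => y <= 9
stmt 2: y := 4 - x  -- replace 1 occurrence(s) of y with (4 - x)
  => ( 4 - x ) <= 9
stmt 1: x := x * z  -- replace 1 occurrence(s) of x with (x * z)
  => ( 4 - ( x * z ) ) <= 9

Answer: ( 4 - ( x * z ) ) <= 9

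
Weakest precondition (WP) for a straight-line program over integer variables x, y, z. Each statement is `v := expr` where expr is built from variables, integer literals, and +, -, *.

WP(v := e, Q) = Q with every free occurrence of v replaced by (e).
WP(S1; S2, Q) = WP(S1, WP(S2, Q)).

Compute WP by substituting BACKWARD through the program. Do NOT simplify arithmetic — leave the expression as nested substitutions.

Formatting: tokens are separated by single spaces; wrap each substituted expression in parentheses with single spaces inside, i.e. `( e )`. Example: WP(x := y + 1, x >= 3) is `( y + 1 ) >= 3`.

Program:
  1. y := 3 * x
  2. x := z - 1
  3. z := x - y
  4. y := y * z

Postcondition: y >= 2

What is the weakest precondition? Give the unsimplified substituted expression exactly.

post: y >= 2
stmt 4: y := y * z  -- replace 1 occurrence(s) of y with (y * z)
  => ( y * z ) >= 2
stmt 3: z := x - y  -- replace 1 occurrence(s) of z with (x - y)
  => ( y * ( x - y ) ) >= 2
stmt 2: x := z - 1  -- replace 1 occurrence(s) of x with (z - 1)
  => ( y * ( ( z - 1 ) - y ) ) >= 2
stmt 1: y := 3 * x  -- replace 2 occurrence(s) of y with (3 * x)
  => ( ( 3 * x ) * ( ( z - 1 ) - ( 3 * x ) ) ) >= 2

Answer: ( ( 3 * x ) * ( ( z - 1 ) - ( 3 * x ) ) ) >= 2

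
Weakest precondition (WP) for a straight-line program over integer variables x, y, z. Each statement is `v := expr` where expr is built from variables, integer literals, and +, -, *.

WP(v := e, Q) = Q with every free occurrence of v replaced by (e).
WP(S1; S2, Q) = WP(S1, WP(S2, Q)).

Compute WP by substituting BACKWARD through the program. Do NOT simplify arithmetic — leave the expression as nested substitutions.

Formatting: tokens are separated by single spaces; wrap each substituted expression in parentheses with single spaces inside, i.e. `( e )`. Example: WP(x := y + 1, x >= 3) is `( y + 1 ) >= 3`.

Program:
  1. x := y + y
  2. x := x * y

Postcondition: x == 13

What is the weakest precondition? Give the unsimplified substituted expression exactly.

Answer: ( ( y + y ) * y ) == 13

Derivation:
post: x == 13
stmt 2: x := x * y  -- replace 1 occurrence(s) of x with (x * y)
  => ( x * y ) == 13
stmt 1: x := y + y  -- replace 1 occurrence(s) of x with (y + y)
  => ( ( y + y ) * y ) == 13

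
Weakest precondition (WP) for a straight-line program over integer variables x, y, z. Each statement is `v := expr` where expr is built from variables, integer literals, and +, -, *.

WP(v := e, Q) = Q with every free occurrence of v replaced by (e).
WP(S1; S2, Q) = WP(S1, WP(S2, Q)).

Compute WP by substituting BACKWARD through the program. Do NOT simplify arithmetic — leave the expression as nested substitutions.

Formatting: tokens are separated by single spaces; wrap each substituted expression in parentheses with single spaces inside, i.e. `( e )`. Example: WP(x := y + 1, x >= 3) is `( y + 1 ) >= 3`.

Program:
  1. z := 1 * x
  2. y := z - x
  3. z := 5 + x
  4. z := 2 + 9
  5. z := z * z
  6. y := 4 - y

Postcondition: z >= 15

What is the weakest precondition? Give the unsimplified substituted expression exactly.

post: z >= 15
stmt 6: y := 4 - y  -- replace 0 occurrence(s) of y with (4 - y)
  => z >= 15
stmt 5: z := z * z  -- replace 1 occurrence(s) of z with (z * z)
  => ( z * z ) >= 15
stmt 4: z := 2 + 9  -- replace 2 occurrence(s) of z with (2 + 9)
  => ( ( 2 + 9 ) * ( 2 + 9 ) ) >= 15
stmt 3: z := 5 + x  -- replace 0 occurrence(s) of z with (5 + x)
  => ( ( 2 + 9 ) * ( 2 + 9 ) ) >= 15
stmt 2: y := z - x  -- replace 0 occurrence(s) of y with (z - x)
  => ( ( 2 + 9 ) * ( 2 + 9 ) ) >= 15
stmt 1: z := 1 * x  -- replace 0 occurrence(s) of z with (1 * x)
  => ( ( 2 + 9 ) * ( 2 + 9 ) ) >= 15

Answer: ( ( 2 + 9 ) * ( 2 + 9 ) ) >= 15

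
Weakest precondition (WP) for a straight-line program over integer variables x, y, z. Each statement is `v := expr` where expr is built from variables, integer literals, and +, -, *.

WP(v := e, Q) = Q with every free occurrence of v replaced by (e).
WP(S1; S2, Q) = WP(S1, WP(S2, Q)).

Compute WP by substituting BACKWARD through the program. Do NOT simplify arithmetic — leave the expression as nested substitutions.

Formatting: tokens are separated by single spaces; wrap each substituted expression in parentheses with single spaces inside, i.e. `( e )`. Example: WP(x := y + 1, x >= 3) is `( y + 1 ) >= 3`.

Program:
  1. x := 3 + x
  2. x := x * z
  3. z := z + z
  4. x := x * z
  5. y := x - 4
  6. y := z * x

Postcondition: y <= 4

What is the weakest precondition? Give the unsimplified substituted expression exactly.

Answer: ( ( z + z ) * ( ( ( 3 + x ) * z ) * ( z + z ) ) ) <= 4

Derivation:
post: y <= 4
stmt 6: y := z * x  -- replace 1 occurrence(s) of y with (z * x)
  => ( z * x ) <= 4
stmt 5: y := x - 4  -- replace 0 occurrence(s) of y with (x - 4)
  => ( z * x ) <= 4
stmt 4: x := x * z  -- replace 1 occurrence(s) of x with (x * z)
  => ( z * ( x * z ) ) <= 4
stmt 3: z := z + z  -- replace 2 occurrence(s) of z with (z + z)
  => ( ( z + z ) * ( x * ( z + z ) ) ) <= 4
stmt 2: x := x * z  -- replace 1 occurrence(s) of x with (x * z)
  => ( ( z + z ) * ( ( x * z ) * ( z + z ) ) ) <= 4
stmt 1: x := 3 + x  -- replace 1 occurrence(s) of x with (3 + x)
  => ( ( z + z ) * ( ( ( 3 + x ) * z ) * ( z + z ) ) ) <= 4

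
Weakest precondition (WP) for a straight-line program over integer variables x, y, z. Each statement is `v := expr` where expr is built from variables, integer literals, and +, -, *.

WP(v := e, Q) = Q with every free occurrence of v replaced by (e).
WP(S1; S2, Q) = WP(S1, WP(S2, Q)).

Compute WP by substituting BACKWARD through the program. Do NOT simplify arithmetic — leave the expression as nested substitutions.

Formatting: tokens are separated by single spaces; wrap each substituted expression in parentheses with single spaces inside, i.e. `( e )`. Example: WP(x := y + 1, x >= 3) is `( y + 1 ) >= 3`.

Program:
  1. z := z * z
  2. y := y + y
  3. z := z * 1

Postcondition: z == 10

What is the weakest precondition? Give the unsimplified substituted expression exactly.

Answer: ( ( z * z ) * 1 ) == 10

Derivation:
post: z == 10
stmt 3: z := z * 1  -- replace 1 occurrence(s) of z with (z * 1)
  => ( z * 1 ) == 10
stmt 2: y := y + y  -- replace 0 occurrence(s) of y with (y + y)
  => ( z * 1 ) == 10
stmt 1: z := z * z  -- replace 1 occurrence(s) of z with (z * z)
  => ( ( z * z ) * 1 ) == 10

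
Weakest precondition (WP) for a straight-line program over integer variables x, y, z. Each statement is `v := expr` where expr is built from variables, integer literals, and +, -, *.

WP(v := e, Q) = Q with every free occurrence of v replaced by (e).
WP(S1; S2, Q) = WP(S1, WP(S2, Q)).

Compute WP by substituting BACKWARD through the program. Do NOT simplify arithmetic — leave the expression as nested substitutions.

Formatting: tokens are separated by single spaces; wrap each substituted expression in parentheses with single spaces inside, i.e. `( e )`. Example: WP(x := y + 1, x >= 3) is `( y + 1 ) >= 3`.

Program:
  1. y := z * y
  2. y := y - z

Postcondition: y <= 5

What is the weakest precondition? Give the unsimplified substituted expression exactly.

Answer: ( ( z * y ) - z ) <= 5

Derivation:
post: y <= 5
stmt 2: y := y - z  -- replace 1 occurrence(s) of y with (y - z)
  => ( y - z ) <= 5
stmt 1: y := z * y  -- replace 1 occurrence(s) of y with (z * y)
  => ( ( z * y ) - z ) <= 5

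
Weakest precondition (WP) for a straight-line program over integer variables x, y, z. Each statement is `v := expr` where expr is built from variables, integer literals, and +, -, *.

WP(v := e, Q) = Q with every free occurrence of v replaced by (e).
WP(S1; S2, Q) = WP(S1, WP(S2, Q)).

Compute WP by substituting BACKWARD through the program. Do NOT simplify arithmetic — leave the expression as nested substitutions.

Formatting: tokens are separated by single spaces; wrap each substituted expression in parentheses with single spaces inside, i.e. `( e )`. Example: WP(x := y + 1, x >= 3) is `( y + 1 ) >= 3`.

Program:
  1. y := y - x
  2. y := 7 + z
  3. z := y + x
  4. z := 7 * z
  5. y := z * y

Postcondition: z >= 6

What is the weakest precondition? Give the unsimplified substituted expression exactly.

post: z >= 6
stmt 5: y := z * y  -- replace 0 occurrence(s) of y with (z * y)
  => z >= 6
stmt 4: z := 7 * z  -- replace 1 occurrence(s) of z with (7 * z)
  => ( 7 * z ) >= 6
stmt 3: z := y + x  -- replace 1 occurrence(s) of z with (y + x)
  => ( 7 * ( y + x ) ) >= 6
stmt 2: y := 7 + z  -- replace 1 occurrence(s) of y with (7 + z)
  => ( 7 * ( ( 7 + z ) + x ) ) >= 6
stmt 1: y := y - x  -- replace 0 occurrence(s) of y with (y - x)
  => ( 7 * ( ( 7 + z ) + x ) ) >= 6

Answer: ( 7 * ( ( 7 + z ) + x ) ) >= 6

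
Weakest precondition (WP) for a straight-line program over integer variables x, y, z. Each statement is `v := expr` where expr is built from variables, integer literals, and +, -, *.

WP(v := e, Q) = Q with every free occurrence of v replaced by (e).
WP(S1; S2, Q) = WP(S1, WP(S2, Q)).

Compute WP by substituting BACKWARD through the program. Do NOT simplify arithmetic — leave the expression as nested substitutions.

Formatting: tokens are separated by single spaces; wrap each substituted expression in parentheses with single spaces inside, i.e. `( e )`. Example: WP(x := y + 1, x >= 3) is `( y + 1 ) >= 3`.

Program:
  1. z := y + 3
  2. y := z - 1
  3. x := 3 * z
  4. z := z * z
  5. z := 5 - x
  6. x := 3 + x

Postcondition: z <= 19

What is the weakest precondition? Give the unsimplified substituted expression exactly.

Answer: ( 5 - ( 3 * ( y + 3 ) ) ) <= 19

Derivation:
post: z <= 19
stmt 6: x := 3 + x  -- replace 0 occurrence(s) of x with (3 + x)
  => z <= 19
stmt 5: z := 5 - x  -- replace 1 occurrence(s) of z with (5 - x)
  => ( 5 - x ) <= 19
stmt 4: z := z * z  -- replace 0 occurrence(s) of z with (z * z)
  => ( 5 - x ) <= 19
stmt 3: x := 3 * z  -- replace 1 occurrence(s) of x with (3 * z)
  => ( 5 - ( 3 * z ) ) <= 19
stmt 2: y := z - 1  -- replace 0 occurrence(s) of y with (z - 1)
  => ( 5 - ( 3 * z ) ) <= 19
stmt 1: z := y + 3  -- replace 1 occurrence(s) of z with (y + 3)
  => ( 5 - ( 3 * ( y + 3 ) ) ) <= 19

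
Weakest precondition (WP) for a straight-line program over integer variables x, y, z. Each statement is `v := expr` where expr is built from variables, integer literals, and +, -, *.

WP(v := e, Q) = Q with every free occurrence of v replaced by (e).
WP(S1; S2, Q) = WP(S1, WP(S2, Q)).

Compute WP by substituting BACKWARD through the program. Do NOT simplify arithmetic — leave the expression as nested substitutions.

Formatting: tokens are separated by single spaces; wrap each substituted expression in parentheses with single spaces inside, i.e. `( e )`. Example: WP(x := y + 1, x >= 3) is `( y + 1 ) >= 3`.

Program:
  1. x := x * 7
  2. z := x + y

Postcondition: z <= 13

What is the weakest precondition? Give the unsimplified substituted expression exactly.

post: z <= 13
stmt 2: z := x + y  -- replace 1 occurrence(s) of z with (x + y)
  => ( x + y ) <= 13
stmt 1: x := x * 7  -- replace 1 occurrence(s) of x with (x * 7)
  => ( ( x * 7 ) + y ) <= 13

Answer: ( ( x * 7 ) + y ) <= 13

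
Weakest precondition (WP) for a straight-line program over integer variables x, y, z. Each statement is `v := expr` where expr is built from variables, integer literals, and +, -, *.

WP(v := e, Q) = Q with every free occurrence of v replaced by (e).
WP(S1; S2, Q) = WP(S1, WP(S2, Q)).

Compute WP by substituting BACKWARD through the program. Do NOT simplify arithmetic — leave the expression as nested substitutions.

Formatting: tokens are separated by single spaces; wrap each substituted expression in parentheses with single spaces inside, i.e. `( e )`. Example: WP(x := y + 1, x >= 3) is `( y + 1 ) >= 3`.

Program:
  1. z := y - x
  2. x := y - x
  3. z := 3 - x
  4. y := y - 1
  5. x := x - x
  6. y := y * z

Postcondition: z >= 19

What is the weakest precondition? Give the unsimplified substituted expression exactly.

Answer: ( 3 - ( y - x ) ) >= 19

Derivation:
post: z >= 19
stmt 6: y := y * z  -- replace 0 occurrence(s) of y with (y * z)
  => z >= 19
stmt 5: x := x - x  -- replace 0 occurrence(s) of x with (x - x)
  => z >= 19
stmt 4: y := y - 1  -- replace 0 occurrence(s) of y with (y - 1)
  => z >= 19
stmt 3: z := 3 - x  -- replace 1 occurrence(s) of z with (3 - x)
  => ( 3 - x ) >= 19
stmt 2: x := y - x  -- replace 1 occurrence(s) of x with (y - x)
  => ( 3 - ( y - x ) ) >= 19
stmt 1: z := y - x  -- replace 0 occurrence(s) of z with (y - x)
  => ( 3 - ( y - x ) ) >= 19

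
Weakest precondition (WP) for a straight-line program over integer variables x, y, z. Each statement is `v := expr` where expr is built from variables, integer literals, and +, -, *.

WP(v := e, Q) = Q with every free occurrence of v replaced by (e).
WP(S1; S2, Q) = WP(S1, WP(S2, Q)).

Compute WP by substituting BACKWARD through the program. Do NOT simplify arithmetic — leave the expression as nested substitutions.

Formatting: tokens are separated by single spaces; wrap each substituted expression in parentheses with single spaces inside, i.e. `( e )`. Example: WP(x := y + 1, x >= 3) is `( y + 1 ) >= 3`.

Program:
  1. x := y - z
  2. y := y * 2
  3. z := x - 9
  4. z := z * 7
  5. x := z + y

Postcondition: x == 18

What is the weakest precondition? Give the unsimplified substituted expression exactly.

Answer: ( ( ( ( y - z ) - 9 ) * 7 ) + ( y * 2 ) ) == 18

Derivation:
post: x == 18
stmt 5: x := z + y  -- replace 1 occurrence(s) of x with (z + y)
  => ( z + y ) == 18
stmt 4: z := z * 7  -- replace 1 occurrence(s) of z with (z * 7)
  => ( ( z * 7 ) + y ) == 18
stmt 3: z := x - 9  -- replace 1 occurrence(s) of z with (x - 9)
  => ( ( ( x - 9 ) * 7 ) + y ) == 18
stmt 2: y := y * 2  -- replace 1 occurrence(s) of y with (y * 2)
  => ( ( ( x - 9 ) * 7 ) + ( y * 2 ) ) == 18
stmt 1: x := y - z  -- replace 1 occurrence(s) of x with (y - z)
  => ( ( ( ( y - z ) - 9 ) * 7 ) + ( y * 2 ) ) == 18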